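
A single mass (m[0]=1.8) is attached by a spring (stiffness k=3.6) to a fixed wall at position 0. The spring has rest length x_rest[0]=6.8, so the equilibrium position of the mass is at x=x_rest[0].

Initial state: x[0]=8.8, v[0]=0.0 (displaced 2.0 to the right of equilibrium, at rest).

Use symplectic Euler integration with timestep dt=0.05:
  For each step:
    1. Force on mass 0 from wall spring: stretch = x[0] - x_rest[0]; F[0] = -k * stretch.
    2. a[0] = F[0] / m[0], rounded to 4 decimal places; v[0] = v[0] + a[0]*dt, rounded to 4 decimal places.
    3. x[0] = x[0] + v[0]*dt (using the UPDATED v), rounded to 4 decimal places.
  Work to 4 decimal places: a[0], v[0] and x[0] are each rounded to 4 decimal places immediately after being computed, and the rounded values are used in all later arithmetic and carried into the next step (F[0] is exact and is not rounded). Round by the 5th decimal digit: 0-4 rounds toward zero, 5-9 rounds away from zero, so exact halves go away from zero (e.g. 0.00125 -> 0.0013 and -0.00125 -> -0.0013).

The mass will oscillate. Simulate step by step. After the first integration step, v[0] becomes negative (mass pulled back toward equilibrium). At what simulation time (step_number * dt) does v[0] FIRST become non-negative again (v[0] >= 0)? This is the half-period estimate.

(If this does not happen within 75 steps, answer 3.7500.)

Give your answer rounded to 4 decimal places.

Answer: 2.2500

Derivation:
Step 0: x=[8.8000] v=[0.0000]
Step 1: x=[8.7900] v=[-0.2000]
Step 2: x=[8.7701] v=[-0.3990]
Step 3: x=[8.7403] v=[-0.5960]
Step 4: x=[8.7008] v=[-0.7900]
Step 5: x=[8.6518] v=[-0.9801]
Step 6: x=[8.5935] v=[-1.1653]
Step 7: x=[8.5263] v=[-1.3447]
Step 8: x=[8.4504] v=[-1.5173]
Step 9: x=[8.3663] v=[-1.6823]
Step 10: x=[8.2744] v=[-1.8389]
Step 11: x=[8.1751] v=[-1.9863]
Step 12: x=[8.0689] v=[-2.1238]
Step 13: x=[7.9564] v=[-2.2507]
Step 14: x=[7.8381] v=[-2.3663]
Step 15: x=[7.7146] v=[-2.4701]
Step 16: x=[7.5865] v=[-2.5616]
Step 17: x=[7.4545] v=[-2.6403]
Step 18: x=[7.3192] v=[-2.7058]
Step 19: x=[7.1813] v=[-2.7577]
Step 20: x=[7.0415] v=[-2.7958]
Step 21: x=[6.9005] v=[-2.8200]
Step 22: x=[6.7590] v=[-2.8301]
Step 23: x=[6.6177] v=[-2.8260]
Step 24: x=[6.4773] v=[-2.8078]
Step 25: x=[6.3385] v=[-2.7755]
Step 26: x=[6.2020] v=[-2.7294]
Step 27: x=[6.0685] v=[-2.6696]
Step 28: x=[5.9387] v=[-2.5965]
Step 29: x=[5.8132] v=[-2.5104]
Step 30: x=[5.6926] v=[-2.4117]
Step 31: x=[5.5776] v=[-2.3010]
Step 32: x=[5.4687] v=[-2.1788]
Step 33: x=[5.3664] v=[-2.0457]
Step 34: x=[5.2713] v=[-1.9023]
Step 35: x=[5.1838] v=[-1.7494]
Step 36: x=[5.1044] v=[-1.5878]
Step 37: x=[5.0335] v=[-1.4182]
Step 38: x=[4.9714] v=[-1.2416]
Step 39: x=[4.9185] v=[-1.0587]
Step 40: x=[4.8750] v=[-0.8706]
Step 41: x=[4.8411] v=[-0.6781]
Step 42: x=[4.8170] v=[-0.4822]
Step 43: x=[4.8028] v=[-0.2839]
Step 44: x=[4.7986] v=[-0.0842]
Step 45: x=[4.8044] v=[0.1159]
First v>=0 after going negative at step 45, time=2.2500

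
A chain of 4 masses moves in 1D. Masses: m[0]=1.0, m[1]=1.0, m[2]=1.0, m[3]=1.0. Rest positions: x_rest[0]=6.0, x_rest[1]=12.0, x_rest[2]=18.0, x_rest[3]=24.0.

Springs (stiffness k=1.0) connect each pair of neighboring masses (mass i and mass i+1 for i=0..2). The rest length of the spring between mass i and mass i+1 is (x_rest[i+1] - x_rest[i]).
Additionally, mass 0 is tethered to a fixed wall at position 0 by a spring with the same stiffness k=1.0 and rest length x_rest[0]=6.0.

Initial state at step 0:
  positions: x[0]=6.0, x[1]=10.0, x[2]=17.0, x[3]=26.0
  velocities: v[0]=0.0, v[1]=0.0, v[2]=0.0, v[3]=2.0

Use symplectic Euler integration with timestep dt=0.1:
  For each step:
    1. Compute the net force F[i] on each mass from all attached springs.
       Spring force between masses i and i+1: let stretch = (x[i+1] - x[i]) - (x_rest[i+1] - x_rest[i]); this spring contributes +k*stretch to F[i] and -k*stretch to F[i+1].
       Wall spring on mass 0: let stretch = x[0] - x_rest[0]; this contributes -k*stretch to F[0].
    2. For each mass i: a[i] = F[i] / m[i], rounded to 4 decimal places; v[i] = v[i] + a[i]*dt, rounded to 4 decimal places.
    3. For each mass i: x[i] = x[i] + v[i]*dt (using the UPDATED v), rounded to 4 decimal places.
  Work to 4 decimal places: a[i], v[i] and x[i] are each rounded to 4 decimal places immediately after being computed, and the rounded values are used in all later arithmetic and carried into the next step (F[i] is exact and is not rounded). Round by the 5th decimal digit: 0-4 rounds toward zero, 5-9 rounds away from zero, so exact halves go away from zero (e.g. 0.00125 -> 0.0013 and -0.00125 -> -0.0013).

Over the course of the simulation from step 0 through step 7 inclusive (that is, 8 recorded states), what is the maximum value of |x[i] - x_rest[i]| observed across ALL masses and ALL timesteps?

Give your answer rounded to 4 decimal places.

Step 0: x=[6.0000 10.0000 17.0000 26.0000] v=[0.0000 0.0000 0.0000 2.0000]
Step 1: x=[5.9800 10.0300 17.0200 26.1700] v=[-0.2000 0.3000 0.2000 1.7000]
Step 2: x=[5.9407 10.0894 17.0616 26.3085] v=[-0.3930 0.5940 0.4160 1.3850]
Step 3: x=[5.8835 10.1770 17.1260 26.4145] v=[-0.5722 0.8764 0.6435 1.0603]
Step 4: x=[5.8104 10.2912 17.2138 26.4877] v=[-0.7312 1.1420 0.8775 0.7315]
Step 5: x=[5.7240 10.4298 17.3251 26.5281] v=[-0.8642 1.3862 1.1126 0.4041]
Step 6: x=[5.6274 10.5903 17.4594 26.5365] v=[-0.9660 1.6052 1.3434 0.0838]
Step 7: x=[5.5242 10.7699 17.6158 26.5141] v=[-1.0325 1.7958 1.5642 -0.2239]
Max displacement = 2.5365

Answer: 2.5365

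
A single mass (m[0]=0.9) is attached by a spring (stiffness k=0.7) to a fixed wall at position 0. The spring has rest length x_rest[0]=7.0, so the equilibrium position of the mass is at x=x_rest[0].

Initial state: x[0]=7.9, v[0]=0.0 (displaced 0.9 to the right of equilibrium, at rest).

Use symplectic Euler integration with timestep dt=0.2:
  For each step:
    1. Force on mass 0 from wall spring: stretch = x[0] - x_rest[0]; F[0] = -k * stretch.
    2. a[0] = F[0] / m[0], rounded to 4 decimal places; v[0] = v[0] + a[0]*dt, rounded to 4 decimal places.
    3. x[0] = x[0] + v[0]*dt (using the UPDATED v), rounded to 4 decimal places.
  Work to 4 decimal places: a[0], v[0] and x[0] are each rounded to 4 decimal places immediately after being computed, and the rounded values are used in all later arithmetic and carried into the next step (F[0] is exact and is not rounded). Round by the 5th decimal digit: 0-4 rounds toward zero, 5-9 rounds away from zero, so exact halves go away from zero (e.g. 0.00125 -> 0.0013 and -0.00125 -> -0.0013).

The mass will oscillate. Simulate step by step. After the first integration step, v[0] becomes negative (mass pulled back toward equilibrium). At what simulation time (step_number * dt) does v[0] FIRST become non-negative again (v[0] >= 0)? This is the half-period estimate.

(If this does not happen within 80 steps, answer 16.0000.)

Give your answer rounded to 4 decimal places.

Answer: 3.6000

Derivation:
Step 0: x=[7.9000] v=[0.0000]
Step 1: x=[7.8720] v=[-0.1400]
Step 2: x=[7.8169] v=[-0.2756]
Step 3: x=[7.7364] v=[-0.4027]
Step 4: x=[7.6329] v=[-0.5173]
Step 5: x=[7.5097] v=[-0.6158]
Step 6: x=[7.3707] v=[-0.6951]
Step 7: x=[7.2201] v=[-0.7528]
Step 8: x=[7.0627] v=[-0.7870]
Step 9: x=[6.9033] v=[-0.7968]
Step 10: x=[6.7469] v=[-0.7818]
Step 11: x=[6.5984] v=[-0.7424]
Step 12: x=[6.4624] v=[-0.6799]
Step 13: x=[6.3431] v=[-0.5963]
Step 14: x=[6.2443] v=[-0.4941]
Step 15: x=[6.1690] v=[-0.3765]
Step 16: x=[6.1196] v=[-0.2472]
Step 17: x=[6.0976] v=[-0.1102]
Step 18: x=[6.1036] v=[0.0302]
First v>=0 after going negative at step 18, time=3.6000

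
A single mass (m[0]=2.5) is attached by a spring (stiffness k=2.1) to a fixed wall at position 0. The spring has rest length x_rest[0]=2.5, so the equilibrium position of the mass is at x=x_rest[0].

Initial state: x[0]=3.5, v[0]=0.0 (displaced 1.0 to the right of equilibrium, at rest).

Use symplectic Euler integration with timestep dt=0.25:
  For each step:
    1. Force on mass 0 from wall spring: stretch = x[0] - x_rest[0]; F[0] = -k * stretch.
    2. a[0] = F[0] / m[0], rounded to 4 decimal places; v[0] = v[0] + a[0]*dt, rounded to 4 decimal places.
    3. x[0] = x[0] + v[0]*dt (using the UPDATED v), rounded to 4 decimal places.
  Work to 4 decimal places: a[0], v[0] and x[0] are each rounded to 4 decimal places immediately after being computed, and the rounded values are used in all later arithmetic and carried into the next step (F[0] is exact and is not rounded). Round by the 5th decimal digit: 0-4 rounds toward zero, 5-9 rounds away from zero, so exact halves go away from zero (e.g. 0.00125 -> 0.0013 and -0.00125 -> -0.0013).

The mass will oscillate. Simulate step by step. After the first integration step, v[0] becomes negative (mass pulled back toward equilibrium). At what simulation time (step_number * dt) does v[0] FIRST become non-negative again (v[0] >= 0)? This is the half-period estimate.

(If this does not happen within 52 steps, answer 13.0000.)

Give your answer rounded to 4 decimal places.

Step 0: x=[3.5000] v=[0.0000]
Step 1: x=[3.4475] v=[-0.2100]
Step 2: x=[3.3453] v=[-0.4090]
Step 3: x=[3.1987] v=[-0.5865]
Step 4: x=[3.0154] v=[-0.7332]
Step 5: x=[2.8051] v=[-0.8414]
Step 6: x=[2.5787] v=[-0.9055]
Step 7: x=[2.3482] v=[-0.9220]
Step 8: x=[2.1257] v=[-0.8901]
Step 9: x=[1.9228] v=[-0.8115]
Step 10: x=[1.7502] v=[-0.6903]
Step 11: x=[1.6170] v=[-0.5329]
Step 12: x=[1.5301] v=[-0.3475]
Step 13: x=[1.4942] v=[-0.1438]
Step 14: x=[1.5111] v=[0.0674]
First v>=0 after going negative at step 14, time=3.5000

Answer: 3.5000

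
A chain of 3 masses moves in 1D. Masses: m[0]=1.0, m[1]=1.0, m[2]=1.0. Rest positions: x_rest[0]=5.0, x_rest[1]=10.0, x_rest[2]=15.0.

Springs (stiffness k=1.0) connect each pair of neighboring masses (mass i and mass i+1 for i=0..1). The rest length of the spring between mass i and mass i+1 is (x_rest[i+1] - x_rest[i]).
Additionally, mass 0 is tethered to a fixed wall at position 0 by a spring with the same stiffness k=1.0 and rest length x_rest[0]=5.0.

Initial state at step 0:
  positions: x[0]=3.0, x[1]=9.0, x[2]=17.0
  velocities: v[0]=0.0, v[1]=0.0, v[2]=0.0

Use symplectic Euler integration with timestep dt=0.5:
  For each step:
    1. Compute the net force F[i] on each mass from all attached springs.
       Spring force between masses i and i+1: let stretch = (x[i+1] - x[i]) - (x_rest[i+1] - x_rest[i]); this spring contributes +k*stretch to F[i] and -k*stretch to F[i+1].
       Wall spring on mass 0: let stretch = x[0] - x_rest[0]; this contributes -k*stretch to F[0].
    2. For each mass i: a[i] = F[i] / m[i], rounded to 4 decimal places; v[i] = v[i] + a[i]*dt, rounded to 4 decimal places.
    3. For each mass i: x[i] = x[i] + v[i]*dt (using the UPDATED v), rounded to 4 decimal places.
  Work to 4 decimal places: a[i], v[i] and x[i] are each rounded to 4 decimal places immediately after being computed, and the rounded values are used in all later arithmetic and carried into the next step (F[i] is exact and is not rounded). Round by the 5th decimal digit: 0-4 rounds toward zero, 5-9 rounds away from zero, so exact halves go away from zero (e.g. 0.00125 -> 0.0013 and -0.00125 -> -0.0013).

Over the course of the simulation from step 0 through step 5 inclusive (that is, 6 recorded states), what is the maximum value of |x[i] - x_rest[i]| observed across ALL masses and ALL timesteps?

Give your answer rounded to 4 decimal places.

Step 0: x=[3.0000 9.0000 17.0000] v=[0.0000 0.0000 0.0000]
Step 1: x=[3.7500 9.5000 16.2500] v=[1.5000 1.0000 -1.5000]
Step 2: x=[5.0000 10.2500 15.0625] v=[2.5000 1.5000 -2.3750]
Step 3: x=[6.3125 10.8907 13.9219] v=[2.6250 1.2813 -2.2813]
Step 4: x=[7.1915 11.1446 13.2735] v=[1.7579 0.5078 -1.2969]
Step 5: x=[7.2609 10.9425 13.3429] v=[0.1387 -0.4043 0.1387]
Max displacement = 2.2609

Answer: 2.2609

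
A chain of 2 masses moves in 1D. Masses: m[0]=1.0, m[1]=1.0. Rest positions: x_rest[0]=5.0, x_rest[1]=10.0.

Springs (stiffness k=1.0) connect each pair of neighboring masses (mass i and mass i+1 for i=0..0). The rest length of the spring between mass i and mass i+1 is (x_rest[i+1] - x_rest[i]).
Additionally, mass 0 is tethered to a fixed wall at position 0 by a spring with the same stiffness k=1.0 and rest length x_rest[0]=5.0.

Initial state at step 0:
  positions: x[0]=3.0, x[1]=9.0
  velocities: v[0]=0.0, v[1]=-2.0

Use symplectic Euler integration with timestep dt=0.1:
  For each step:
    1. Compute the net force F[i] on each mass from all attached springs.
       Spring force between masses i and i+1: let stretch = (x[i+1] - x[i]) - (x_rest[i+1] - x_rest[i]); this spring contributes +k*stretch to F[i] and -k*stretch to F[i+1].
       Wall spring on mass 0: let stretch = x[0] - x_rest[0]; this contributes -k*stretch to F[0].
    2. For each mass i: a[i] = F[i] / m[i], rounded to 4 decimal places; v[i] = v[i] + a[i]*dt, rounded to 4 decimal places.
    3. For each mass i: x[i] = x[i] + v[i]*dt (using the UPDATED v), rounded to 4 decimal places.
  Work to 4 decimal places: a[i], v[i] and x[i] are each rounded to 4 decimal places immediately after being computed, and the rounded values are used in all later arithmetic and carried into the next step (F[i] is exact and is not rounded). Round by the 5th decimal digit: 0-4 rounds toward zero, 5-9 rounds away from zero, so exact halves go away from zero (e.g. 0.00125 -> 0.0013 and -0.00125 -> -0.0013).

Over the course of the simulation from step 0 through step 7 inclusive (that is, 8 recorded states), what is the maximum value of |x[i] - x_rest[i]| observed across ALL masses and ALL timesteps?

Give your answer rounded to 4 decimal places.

Answer: 2.5248

Derivation:
Step 0: x=[3.0000 9.0000] v=[0.0000 -2.0000]
Step 1: x=[3.0300 8.7900] v=[0.3000 -2.1000]
Step 2: x=[3.0873 8.5724] v=[0.5730 -2.1760]
Step 3: x=[3.1686 8.3500] v=[0.8128 -2.2245]
Step 4: x=[3.2700 8.1257] v=[1.0141 -2.2426]
Step 5: x=[3.3873 7.9029] v=[1.1727 -2.2282]
Step 6: x=[3.5159 7.6849] v=[1.2855 -2.1798]
Step 7: x=[3.6510 7.4752] v=[1.3508 -2.0967]
Max displacement = 2.5248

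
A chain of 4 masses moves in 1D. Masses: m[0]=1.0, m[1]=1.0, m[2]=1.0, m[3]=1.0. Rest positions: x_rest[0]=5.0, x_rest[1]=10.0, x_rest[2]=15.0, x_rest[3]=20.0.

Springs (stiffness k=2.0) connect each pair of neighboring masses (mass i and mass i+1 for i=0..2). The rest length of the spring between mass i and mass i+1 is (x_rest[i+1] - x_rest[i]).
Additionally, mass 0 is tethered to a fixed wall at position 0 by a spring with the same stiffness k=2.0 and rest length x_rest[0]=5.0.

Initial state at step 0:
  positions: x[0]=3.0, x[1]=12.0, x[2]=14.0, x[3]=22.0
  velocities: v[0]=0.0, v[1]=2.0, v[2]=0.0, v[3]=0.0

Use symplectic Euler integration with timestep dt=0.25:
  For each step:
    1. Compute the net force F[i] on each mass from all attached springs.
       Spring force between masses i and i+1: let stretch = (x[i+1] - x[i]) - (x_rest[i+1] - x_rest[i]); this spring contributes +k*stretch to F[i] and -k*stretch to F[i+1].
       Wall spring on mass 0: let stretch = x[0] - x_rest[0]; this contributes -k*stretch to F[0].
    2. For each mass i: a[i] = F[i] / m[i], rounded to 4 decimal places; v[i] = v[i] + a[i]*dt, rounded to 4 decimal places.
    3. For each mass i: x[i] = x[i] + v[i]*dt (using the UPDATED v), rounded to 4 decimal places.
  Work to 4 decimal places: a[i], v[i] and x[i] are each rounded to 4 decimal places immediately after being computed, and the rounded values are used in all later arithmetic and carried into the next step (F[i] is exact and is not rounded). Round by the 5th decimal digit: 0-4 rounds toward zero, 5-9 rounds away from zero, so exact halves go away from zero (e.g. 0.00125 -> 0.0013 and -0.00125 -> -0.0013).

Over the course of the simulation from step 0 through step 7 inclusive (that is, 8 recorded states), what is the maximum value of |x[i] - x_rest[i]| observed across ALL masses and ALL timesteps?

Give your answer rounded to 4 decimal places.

Step 0: x=[3.0000 12.0000 14.0000 22.0000] v=[0.0000 2.0000 0.0000 0.0000]
Step 1: x=[3.7500 11.6250 14.7500 21.6250] v=[3.0000 -1.5000 3.0000 -1.5000]
Step 2: x=[5.0156 10.6563 15.9688 21.0156] v=[5.0625 -3.8750 4.8750 -2.4375]
Step 3: x=[6.3594 9.6465 17.1544 20.4004] v=[5.3751 -4.0391 4.7422 -2.4609]
Step 4: x=[7.3192 9.1643 17.8072 20.0044] v=[3.8390 -1.9287 2.6113 -1.5839]
Step 5: x=[7.5947 9.5319 17.6543 19.9588] v=[1.1020 1.4702 -0.6116 -0.1825]
Step 6: x=[7.1630 10.6726 16.7742 20.2501] v=[-1.7268 4.5628 -3.5206 1.1653]
Step 7: x=[6.2746 12.1373 15.5658 20.7320] v=[-3.5535 5.8588 -4.8335 1.9274]
Max displacement = 2.8072

Answer: 2.8072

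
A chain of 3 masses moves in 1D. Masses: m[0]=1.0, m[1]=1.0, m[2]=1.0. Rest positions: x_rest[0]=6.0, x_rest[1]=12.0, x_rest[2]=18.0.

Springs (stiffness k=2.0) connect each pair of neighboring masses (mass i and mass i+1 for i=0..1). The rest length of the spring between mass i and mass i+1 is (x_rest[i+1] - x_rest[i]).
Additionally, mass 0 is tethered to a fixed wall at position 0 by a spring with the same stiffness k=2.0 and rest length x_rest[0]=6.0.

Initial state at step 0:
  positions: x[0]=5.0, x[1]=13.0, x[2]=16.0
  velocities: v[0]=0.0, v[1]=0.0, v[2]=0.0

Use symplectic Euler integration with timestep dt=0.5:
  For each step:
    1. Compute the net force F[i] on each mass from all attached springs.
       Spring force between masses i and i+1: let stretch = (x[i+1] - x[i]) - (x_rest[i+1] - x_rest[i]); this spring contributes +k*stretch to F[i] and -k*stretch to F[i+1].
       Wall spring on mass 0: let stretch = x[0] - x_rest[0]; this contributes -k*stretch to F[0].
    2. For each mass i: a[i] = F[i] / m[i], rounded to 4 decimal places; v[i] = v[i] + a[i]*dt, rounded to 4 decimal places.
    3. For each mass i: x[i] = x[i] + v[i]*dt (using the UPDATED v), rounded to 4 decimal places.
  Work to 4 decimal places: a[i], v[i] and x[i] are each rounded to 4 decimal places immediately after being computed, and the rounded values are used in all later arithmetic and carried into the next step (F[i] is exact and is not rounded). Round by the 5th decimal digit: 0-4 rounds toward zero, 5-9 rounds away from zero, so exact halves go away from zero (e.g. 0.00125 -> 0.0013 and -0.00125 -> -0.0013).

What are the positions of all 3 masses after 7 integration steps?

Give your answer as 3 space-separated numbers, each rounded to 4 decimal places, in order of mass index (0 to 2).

Step 0: x=[5.0000 13.0000 16.0000] v=[0.0000 0.0000 0.0000]
Step 1: x=[6.5000 10.5000 17.5000] v=[3.0000 -5.0000 3.0000]
Step 2: x=[6.7500 9.5000 18.5000] v=[0.5000 -2.0000 2.0000]
Step 3: x=[5.0000 11.6250 18.0000] v=[-3.5000 4.2500 -1.0000]
Step 4: x=[4.0625 13.6250 17.3125] v=[-1.8750 4.0000 -1.3750]
Step 5: x=[5.8750 12.6875 17.7813] v=[3.6250 -1.8750 0.9375]
Step 6: x=[8.1563 10.8907 18.7032] v=[4.5625 -3.5937 1.8437]
Step 7: x=[7.7266 11.6329 18.7188] v=[-0.8594 1.4844 0.0312]

Answer: 7.7266 11.6329 18.7188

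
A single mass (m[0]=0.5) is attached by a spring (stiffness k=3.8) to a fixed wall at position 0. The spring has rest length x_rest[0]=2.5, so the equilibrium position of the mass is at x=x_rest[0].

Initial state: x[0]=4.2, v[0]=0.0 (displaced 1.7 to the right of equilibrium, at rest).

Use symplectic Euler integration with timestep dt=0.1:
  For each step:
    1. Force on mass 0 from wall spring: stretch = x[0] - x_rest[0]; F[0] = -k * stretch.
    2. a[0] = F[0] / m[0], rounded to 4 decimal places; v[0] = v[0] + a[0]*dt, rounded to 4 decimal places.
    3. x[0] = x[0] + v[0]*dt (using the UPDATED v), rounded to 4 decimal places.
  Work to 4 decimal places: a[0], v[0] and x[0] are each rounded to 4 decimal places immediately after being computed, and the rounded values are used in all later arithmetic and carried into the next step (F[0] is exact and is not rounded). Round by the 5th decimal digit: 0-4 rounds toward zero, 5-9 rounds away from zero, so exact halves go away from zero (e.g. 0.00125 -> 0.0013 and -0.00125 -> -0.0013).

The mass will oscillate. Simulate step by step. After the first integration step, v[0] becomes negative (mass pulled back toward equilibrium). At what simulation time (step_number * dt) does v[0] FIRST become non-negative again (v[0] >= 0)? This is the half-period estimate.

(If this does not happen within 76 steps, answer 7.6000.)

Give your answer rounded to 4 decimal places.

Answer: 1.2000

Derivation:
Step 0: x=[4.2000] v=[0.0000]
Step 1: x=[4.0708] v=[-1.2920]
Step 2: x=[3.8222] v=[-2.4858]
Step 3: x=[3.4731] v=[-3.4907]
Step 4: x=[3.0501] v=[-4.2303]
Step 5: x=[2.5853] v=[-4.6484]
Step 6: x=[2.1140] v=[-4.7132]
Step 7: x=[1.6720] v=[-4.4198]
Step 8: x=[1.2930] v=[-3.7905]
Step 9: x=[1.0057] v=[-2.8732]
Step 10: x=[0.8320] v=[-1.7375]
Step 11: x=[0.7850] v=[-0.4698]
Step 12: x=[0.8684] v=[0.8336]
First v>=0 after going negative at step 12, time=1.2000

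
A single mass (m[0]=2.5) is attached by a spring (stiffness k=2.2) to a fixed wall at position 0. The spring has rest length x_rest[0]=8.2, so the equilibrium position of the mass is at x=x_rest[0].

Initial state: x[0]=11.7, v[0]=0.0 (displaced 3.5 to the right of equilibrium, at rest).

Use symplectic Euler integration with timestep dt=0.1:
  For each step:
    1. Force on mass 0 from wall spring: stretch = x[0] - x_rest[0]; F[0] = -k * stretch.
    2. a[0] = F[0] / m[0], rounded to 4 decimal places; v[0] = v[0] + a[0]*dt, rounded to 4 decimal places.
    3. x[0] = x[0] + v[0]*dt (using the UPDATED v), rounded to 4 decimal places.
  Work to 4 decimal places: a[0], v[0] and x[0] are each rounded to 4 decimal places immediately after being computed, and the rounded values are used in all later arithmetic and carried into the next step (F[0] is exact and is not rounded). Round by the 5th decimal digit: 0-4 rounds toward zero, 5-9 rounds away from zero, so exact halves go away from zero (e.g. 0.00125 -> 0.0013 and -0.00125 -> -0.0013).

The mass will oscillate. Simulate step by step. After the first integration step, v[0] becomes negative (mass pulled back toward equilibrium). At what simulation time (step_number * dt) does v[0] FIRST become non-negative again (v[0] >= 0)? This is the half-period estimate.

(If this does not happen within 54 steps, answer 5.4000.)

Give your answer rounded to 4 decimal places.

Answer: 3.4000

Derivation:
Step 0: x=[11.7000] v=[0.0000]
Step 1: x=[11.6692] v=[-0.3080]
Step 2: x=[11.6079] v=[-0.6133]
Step 3: x=[11.5166] v=[-0.9132]
Step 4: x=[11.3961] v=[-1.2051]
Step 5: x=[11.2475] v=[-1.4864]
Step 6: x=[11.0720] v=[-1.7546]
Step 7: x=[10.8713] v=[-2.0073]
Step 8: x=[10.6471] v=[-2.2424]
Step 9: x=[10.4013] v=[-2.4577]
Step 10: x=[10.1362] v=[-2.6514]
Step 11: x=[9.8540] v=[-2.8218]
Step 12: x=[9.5573] v=[-2.9674]
Step 13: x=[9.2486] v=[-3.0868]
Step 14: x=[8.9307] v=[-3.1791]
Step 15: x=[8.6064] v=[-3.2434]
Step 16: x=[8.2785] v=[-3.2792]
Step 17: x=[7.9499] v=[-3.2861]
Step 18: x=[7.6235] v=[-3.2641]
Step 19: x=[7.3022] v=[-3.2134]
Step 20: x=[6.9888] v=[-3.1344]
Step 21: x=[6.6860] v=[-3.0278]
Step 22: x=[6.3965] v=[-2.8946]
Step 23: x=[6.1229] v=[-2.7359]
Step 24: x=[5.8676] v=[-2.5531]
Step 25: x=[5.6328] v=[-2.3479]
Step 26: x=[5.4206] v=[-2.1220]
Step 27: x=[5.2329] v=[-1.8774]
Step 28: x=[5.0713] v=[-1.6163]
Step 29: x=[4.9372] v=[-1.3410]
Step 30: x=[4.8318] v=[-1.0539]
Step 31: x=[4.7561] v=[-0.7575]
Step 32: x=[4.7107] v=[-0.4544]
Step 33: x=[4.6960] v=[-0.1473]
Step 34: x=[4.7121] v=[0.1611]
First v>=0 after going negative at step 34, time=3.4000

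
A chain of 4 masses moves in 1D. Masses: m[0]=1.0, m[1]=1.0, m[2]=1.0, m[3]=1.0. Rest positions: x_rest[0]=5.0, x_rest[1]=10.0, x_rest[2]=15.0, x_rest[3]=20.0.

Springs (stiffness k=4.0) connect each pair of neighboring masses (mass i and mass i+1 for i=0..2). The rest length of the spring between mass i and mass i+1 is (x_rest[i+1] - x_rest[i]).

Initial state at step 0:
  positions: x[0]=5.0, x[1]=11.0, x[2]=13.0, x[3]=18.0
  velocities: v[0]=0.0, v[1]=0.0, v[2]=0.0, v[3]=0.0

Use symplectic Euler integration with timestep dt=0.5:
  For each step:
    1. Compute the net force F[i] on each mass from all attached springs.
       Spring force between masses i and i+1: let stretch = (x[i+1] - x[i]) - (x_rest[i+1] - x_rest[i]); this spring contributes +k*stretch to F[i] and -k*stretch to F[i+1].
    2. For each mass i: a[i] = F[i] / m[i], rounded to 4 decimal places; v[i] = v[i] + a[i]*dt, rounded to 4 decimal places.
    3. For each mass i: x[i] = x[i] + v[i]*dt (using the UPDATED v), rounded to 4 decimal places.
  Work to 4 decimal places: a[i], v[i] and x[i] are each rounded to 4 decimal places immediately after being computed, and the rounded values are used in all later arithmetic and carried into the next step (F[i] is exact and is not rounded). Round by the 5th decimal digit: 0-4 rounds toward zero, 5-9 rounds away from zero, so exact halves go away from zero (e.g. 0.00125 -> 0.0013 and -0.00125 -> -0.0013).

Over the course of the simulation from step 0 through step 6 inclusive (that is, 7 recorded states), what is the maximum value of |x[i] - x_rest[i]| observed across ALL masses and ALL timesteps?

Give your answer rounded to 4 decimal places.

Answer: 3.0000

Derivation:
Step 0: x=[5.0000 11.0000 13.0000 18.0000] v=[0.0000 0.0000 0.0000 0.0000]
Step 1: x=[6.0000 7.0000 16.0000 18.0000] v=[2.0000 -8.0000 6.0000 0.0000]
Step 2: x=[3.0000 11.0000 12.0000 21.0000] v=[-6.0000 8.0000 -8.0000 6.0000]
Step 3: x=[3.0000 8.0000 16.0000 20.0000] v=[0.0000 -6.0000 8.0000 -2.0000]
Step 4: x=[3.0000 8.0000 16.0000 20.0000] v=[0.0000 0.0000 0.0000 0.0000]
Step 5: x=[3.0000 11.0000 12.0000 21.0000] v=[0.0000 6.0000 -8.0000 2.0000]
Step 6: x=[6.0000 7.0000 16.0000 18.0000] v=[6.0000 -8.0000 8.0000 -6.0000]
Max displacement = 3.0000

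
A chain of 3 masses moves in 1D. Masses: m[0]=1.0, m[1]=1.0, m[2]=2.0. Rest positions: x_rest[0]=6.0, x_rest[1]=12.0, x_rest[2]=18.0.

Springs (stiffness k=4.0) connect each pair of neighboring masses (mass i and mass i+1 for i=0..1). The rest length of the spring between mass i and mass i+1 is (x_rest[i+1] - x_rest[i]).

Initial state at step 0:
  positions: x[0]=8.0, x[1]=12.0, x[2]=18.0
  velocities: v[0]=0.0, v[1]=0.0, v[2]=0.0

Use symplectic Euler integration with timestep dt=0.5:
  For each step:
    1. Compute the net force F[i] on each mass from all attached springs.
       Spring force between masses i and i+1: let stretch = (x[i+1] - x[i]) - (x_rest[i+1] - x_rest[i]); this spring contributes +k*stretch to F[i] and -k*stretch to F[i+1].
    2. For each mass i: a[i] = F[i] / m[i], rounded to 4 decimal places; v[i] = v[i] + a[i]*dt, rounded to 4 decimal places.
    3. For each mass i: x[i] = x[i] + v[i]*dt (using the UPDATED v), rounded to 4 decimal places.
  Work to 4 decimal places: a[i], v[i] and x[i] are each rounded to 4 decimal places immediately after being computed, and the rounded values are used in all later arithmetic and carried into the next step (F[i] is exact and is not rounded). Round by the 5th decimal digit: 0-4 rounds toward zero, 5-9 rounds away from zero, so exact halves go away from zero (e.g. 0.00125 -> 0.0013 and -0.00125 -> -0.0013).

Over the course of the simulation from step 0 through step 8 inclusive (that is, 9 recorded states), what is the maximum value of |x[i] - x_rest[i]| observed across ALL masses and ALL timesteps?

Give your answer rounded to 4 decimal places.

Step 0: x=[8.0000 12.0000 18.0000] v=[0.0000 0.0000 0.0000]
Step 1: x=[6.0000 14.0000 18.0000] v=[-4.0000 4.0000 0.0000]
Step 2: x=[6.0000 12.0000 19.0000] v=[0.0000 -4.0000 2.0000]
Step 3: x=[6.0000 11.0000 19.5000] v=[0.0000 -2.0000 1.0000]
Step 4: x=[5.0000 13.5000 18.7500] v=[-2.0000 5.0000 -1.5000]
Step 5: x=[6.5000 12.7500 18.3750] v=[3.0000 -1.5000 -0.7500]
Step 6: x=[8.2500 11.3750 18.1875] v=[3.5000 -2.7500 -0.3750]
Step 7: x=[7.1250 13.6875 17.5938] v=[-2.2500 4.6250 -1.1875]
Step 8: x=[6.5625 13.3438 18.0469] v=[-1.1250 -0.6874 0.9062]
Max displacement = 2.2500

Answer: 2.2500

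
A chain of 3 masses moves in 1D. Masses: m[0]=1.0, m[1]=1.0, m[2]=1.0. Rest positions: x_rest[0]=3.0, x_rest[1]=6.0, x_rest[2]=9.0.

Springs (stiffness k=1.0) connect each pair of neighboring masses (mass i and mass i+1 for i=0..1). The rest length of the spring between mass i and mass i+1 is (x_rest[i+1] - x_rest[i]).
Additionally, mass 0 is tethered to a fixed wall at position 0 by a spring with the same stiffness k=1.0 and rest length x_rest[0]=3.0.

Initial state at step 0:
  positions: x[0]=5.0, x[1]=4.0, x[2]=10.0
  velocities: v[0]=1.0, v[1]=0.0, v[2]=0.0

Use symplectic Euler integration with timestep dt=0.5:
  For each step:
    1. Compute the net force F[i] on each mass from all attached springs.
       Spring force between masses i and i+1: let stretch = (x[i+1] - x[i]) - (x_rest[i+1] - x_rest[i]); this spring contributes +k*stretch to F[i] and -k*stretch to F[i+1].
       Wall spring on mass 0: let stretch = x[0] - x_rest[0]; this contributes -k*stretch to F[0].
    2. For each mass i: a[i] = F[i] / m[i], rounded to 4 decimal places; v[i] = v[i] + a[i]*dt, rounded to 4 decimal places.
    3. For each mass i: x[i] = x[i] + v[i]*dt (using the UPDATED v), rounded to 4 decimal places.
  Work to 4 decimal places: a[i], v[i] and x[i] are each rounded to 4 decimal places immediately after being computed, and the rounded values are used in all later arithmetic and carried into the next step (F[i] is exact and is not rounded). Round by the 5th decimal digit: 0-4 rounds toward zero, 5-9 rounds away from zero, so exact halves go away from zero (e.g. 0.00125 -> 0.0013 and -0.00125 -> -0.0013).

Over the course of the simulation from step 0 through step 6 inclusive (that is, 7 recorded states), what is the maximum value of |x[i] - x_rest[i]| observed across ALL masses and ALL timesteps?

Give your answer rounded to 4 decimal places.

Answer: 2.8594

Derivation:
Step 0: x=[5.0000 4.0000 10.0000] v=[1.0000 0.0000 0.0000]
Step 1: x=[4.0000 5.7500 9.2500] v=[-2.0000 3.5000 -1.5000]
Step 2: x=[2.4375 7.9375 8.3750] v=[-3.1250 4.3750 -1.7500]
Step 3: x=[1.6406 8.8594 8.1406] v=[-1.5938 1.8438 -0.4688]
Step 4: x=[2.2383 7.7969 8.8359] v=[1.1953 -2.1250 1.3906]
Step 5: x=[3.6661 5.6045 10.0215] v=[2.8555 -4.3848 2.3711]
Step 6: x=[4.6620 4.0318 10.8528] v=[1.9917 -3.1455 1.6626]
Max displacement = 2.8594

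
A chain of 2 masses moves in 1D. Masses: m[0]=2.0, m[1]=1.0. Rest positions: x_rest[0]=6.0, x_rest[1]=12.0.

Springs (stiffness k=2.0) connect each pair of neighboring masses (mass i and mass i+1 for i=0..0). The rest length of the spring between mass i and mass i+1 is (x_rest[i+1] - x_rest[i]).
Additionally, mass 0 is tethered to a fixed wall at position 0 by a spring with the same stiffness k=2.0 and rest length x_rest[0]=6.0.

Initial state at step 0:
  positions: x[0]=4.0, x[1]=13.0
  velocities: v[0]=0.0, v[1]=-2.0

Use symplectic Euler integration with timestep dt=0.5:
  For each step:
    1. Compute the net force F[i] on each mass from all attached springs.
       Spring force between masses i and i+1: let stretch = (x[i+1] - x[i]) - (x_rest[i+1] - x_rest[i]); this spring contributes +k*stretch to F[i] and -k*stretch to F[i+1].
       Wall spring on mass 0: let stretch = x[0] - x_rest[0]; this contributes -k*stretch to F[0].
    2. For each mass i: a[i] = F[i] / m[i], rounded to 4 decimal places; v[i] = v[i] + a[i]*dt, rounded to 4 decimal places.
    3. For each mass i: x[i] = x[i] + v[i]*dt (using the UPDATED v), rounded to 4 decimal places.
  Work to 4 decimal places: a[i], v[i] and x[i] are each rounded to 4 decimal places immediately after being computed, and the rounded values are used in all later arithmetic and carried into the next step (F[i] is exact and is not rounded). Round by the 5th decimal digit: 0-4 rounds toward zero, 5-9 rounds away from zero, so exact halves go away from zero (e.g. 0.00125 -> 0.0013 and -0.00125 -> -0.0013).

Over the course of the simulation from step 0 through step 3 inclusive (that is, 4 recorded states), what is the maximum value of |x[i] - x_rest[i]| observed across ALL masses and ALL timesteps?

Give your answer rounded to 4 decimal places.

Answer: 3.6875

Derivation:
Step 0: x=[4.0000 13.0000] v=[0.0000 -2.0000]
Step 1: x=[5.2500 10.5000] v=[2.5000 -5.0000]
Step 2: x=[6.5000 8.3750] v=[2.5000 -4.2500]
Step 3: x=[6.5938 8.3125] v=[0.1875 -0.1250]
Max displacement = 3.6875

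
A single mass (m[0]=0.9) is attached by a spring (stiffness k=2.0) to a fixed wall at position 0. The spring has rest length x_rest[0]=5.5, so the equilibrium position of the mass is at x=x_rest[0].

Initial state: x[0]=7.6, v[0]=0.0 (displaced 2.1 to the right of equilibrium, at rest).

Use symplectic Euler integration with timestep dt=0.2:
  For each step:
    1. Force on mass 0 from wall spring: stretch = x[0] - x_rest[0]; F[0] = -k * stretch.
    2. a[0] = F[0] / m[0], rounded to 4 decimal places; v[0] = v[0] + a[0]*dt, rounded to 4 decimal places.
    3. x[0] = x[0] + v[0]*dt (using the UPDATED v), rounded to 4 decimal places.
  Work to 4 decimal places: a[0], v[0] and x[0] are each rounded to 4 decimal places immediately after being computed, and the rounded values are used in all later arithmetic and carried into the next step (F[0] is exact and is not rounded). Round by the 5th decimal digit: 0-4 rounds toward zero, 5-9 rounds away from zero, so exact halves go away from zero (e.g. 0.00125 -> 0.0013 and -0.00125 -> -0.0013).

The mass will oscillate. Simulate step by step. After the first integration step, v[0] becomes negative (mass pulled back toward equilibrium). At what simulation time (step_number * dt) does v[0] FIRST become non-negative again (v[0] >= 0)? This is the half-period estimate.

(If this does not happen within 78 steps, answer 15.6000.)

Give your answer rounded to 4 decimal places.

Answer: 2.2000

Derivation:
Step 0: x=[7.6000] v=[0.0000]
Step 1: x=[7.4133] v=[-0.9333]
Step 2: x=[7.0566] v=[-1.7837]
Step 3: x=[6.5615] v=[-2.4755]
Step 4: x=[5.9720] v=[-2.9473]
Step 5: x=[5.3406] v=[-3.1571]
Step 6: x=[4.7233] v=[-3.0863]
Step 7: x=[4.1751] v=[-2.7411]
Step 8: x=[3.7446] v=[-2.1523]
Step 9: x=[3.4702] v=[-1.3721]
Step 10: x=[3.3762] v=[-0.4700]
Step 11: x=[3.4710] v=[0.4739]
First v>=0 after going negative at step 11, time=2.2000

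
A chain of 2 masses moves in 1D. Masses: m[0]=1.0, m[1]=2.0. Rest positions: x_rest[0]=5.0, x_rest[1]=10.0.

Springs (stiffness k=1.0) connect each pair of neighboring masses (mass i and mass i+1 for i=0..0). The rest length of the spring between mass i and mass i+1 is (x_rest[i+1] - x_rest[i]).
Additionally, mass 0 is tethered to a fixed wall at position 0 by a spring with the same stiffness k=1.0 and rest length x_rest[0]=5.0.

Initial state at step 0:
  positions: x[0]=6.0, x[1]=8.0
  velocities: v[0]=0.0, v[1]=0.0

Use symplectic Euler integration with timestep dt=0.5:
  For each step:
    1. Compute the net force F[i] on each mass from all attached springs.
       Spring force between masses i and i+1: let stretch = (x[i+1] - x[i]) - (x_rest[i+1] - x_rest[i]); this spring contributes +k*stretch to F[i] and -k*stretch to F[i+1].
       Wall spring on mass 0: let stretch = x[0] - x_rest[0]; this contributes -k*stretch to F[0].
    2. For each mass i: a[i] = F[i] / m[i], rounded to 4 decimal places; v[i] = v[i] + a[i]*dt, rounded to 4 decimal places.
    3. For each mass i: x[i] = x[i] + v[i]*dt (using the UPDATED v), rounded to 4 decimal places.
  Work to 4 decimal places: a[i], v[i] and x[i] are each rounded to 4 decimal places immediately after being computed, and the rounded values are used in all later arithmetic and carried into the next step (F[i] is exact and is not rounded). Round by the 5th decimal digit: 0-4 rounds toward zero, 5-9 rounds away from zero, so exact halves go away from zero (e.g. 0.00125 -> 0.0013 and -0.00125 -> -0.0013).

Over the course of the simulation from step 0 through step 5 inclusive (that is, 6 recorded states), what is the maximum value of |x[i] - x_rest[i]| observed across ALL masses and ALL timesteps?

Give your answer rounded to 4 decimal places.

Step 0: x=[6.0000 8.0000] v=[0.0000 0.0000]
Step 1: x=[5.0000 8.3750] v=[-2.0000 0.7500]
Step 2: x=[3.5938 8.9532] v=[-2.8125 1.1563]
Step 3: x=[2.6290 9.4865] v=[-1.9297 1.0665]
Step 4: x=[2.7213 9.7876] v=[0.1846 0.6021]
Step 5: x=[3.8999 9.8304] v=[2.3571 0.0855]
Max displacement = 2.3710

Answer: 2.3710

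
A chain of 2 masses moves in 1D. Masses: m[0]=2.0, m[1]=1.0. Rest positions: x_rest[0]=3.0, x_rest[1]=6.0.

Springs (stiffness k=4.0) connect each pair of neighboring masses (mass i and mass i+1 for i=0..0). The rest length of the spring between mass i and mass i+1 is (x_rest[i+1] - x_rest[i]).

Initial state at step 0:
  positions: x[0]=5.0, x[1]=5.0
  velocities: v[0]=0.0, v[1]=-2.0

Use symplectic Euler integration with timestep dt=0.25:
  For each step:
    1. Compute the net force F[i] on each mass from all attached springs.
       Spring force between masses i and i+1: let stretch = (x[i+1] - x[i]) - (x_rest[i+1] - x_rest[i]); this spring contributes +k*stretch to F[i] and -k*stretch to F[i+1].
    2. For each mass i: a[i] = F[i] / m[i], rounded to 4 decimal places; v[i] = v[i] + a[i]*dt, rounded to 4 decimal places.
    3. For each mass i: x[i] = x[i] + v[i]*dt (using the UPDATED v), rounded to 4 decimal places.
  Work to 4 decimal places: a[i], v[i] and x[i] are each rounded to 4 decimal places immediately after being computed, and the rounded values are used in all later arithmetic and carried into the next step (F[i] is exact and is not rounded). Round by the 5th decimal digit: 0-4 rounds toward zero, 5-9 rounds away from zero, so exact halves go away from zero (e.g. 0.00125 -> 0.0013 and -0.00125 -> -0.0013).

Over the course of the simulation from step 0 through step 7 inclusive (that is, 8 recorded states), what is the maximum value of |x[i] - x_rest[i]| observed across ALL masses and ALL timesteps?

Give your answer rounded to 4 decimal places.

Answer: 2.1679

Derivation:
Step 0: x=[5.0000 5.0000] v=[0.0000 -2.0000]
Step 1: x=[4.6250 5.2500] v=[-1.5000 1.0000]
Step 2: x=[3.9531 6.0938] v=[-2.6875 3.3750]
Step 3: x=[3.1738 7.1524] v=[-3.1172 4.2343]
Step 4: x=[2.5168 7.9663] v=[-2.6279 3.2557]
Step 5: x=[2.1660 8.1679] v=[-1.4032 0.8062]
Step 6: x=[2.1905 7.6190] v=[0.0978 -2.1957]
Step 7: x=[2.5185 6.4630] v=[1.3121 -4.6242]
Max displacement = 2.1679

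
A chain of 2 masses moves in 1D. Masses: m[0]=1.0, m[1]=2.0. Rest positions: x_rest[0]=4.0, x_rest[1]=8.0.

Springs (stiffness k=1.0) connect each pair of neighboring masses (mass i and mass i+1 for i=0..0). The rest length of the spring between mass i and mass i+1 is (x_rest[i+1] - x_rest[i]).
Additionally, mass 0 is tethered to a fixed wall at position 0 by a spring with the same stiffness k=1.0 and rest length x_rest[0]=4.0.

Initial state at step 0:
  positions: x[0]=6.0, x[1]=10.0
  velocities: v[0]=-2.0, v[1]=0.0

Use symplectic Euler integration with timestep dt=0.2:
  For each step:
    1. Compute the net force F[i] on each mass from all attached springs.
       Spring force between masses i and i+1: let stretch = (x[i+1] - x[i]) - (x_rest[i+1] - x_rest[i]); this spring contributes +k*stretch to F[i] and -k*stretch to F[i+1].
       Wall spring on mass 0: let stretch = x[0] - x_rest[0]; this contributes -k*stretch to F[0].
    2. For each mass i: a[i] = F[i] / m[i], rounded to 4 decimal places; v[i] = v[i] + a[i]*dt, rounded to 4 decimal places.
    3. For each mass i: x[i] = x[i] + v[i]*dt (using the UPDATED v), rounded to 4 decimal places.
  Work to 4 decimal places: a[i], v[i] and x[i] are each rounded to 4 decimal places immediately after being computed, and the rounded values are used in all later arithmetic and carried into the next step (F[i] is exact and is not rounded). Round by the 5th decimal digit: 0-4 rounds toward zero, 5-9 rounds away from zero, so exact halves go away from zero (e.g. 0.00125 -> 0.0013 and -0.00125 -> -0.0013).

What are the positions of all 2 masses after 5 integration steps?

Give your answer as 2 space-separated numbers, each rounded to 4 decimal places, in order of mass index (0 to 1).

Answer: 3.5899 9.8046

Derivation:
Step 0: x=[6.0000 10.0000] v=[-2.0000 0.0000]
Step 1: x=[5.5200 10.0000] v=[-2.4000 0.0000]
Step 2: x=[4.9984 9.9904] v=[-2.6080 -0.0480]
Step 3: x=[4.4765 9.9610] v=[-2.6093 -0.1472]
Step 4: x=[3.9950 9.9019] v=[-2.4077 -0.2957]
Step 5: x=[3.5899 9.8046] v=[-2.0253 -0.4864]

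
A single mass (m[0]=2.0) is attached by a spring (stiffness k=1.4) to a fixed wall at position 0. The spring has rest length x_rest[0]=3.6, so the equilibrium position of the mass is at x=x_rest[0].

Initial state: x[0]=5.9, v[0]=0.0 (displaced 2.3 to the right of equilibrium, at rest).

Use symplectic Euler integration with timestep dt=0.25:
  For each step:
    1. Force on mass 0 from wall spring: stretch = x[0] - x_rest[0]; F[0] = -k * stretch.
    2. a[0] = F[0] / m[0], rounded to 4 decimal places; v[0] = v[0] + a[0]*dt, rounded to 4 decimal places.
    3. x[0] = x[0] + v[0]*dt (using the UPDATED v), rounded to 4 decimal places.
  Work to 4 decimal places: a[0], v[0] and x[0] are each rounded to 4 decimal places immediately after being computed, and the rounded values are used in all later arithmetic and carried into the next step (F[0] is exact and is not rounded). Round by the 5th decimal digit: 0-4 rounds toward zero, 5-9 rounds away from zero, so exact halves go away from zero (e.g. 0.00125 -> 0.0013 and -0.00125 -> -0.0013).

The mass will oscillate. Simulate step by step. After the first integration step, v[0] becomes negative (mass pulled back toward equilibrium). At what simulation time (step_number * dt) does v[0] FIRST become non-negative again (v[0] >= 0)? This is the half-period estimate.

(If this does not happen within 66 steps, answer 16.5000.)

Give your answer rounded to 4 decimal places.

Answer: 3.7500

Derivation:
Step 0: x=[5.9000] v=[0.0000]
Step 1: x=[5.7994] v=[-0.4025]
Step 2: x=[5.6026] v=[-0.7874]
Step 3: x=[5.3181] v=[-1.1379]
Step 4: x=[4.9585] v=[-1.4386]
Step 5: x=[4.5394] v=[-1.6764]
Step 6: x=[4.0792] v=[-1.8408]
Step 7: x=[3.5980] v=[-1.9247]
Step 8: x=[3.1169] v=[-1.9244]
Step 9: x=[2.6569] v=[-1.8399]
Step 10: x=[2.2382] v=[-1.6749]
Step 11: x=[1.8791] v=[-1.4366]
Step 12: x=[1.5952] v=[-1.1355]
Step 13: x=[1.3990] v=[-0.7847]
Step 14: x=[1.2991] v=[-0.3995]
Step 15: x=[1.2999] v=[0.0032]
First v>=0 after going negative at step 15, time=3.7500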